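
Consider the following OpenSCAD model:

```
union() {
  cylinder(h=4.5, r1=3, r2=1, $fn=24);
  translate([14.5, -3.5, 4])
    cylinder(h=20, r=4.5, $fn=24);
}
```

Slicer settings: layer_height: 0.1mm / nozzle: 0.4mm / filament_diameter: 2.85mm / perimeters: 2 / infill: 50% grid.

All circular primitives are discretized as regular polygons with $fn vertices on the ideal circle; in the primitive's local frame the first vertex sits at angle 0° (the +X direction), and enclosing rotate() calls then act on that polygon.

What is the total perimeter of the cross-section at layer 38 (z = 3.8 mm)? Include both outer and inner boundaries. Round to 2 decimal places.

8.21 mm

At z = 3.8 mm: the cone: at t=0.844 of its height the radius interpolates to r₁+(r₂−r₁)t = 1.311, giving a regular 24-gon of that circumradius (perimeter = 2·24·1.311·sin(180°/24) = 8.21 mm); the cylinder at (14.5, -3.5) is not intersected at this z (z outside [4, 24]); Taking the union: only the cone is present, so the union is just that shape — boundary = 8.21 mm. Overall, the cross-section is a single solid region. Total boundary length (outer) = 8.21 mm.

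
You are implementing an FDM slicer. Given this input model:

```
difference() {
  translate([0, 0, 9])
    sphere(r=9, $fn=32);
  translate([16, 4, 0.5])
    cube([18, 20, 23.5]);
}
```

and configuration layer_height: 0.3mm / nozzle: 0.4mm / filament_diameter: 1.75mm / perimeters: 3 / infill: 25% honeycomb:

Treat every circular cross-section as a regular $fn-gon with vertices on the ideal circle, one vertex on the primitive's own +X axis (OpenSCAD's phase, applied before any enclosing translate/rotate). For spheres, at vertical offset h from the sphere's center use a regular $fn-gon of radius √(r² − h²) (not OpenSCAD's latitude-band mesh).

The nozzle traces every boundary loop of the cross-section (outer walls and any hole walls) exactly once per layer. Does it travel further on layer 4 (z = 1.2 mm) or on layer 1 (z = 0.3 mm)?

Layer 4 (z = 1.2): the sphere: section is a regular 32-gon, circumradius = √(r²−h²) = √(9²−7.8²) = 4.490 (perimeter = 2·32·4.490·sin(180°/32) = 28.17 mm); the cube at (16, 4) (footprint 18×20) is included at this height (perimeter 76.00 mm); Taking the first minus the rest: starting from the r=9 sphere, the 18×20 cube at (16, 4) misses the remaining region (no effect) — boundary = 28.17 mm. So its perimeter = 28.17 mm. Layer 1 (z = 0.3): the sphere: section is a regular 32-gon, circumradius = √(r²−h²) = √(9²−8.7²) = 2.304 (perimeter = 2·32·2.304·sin(180°/32) = 14.46 mm); the cube at (16, 4) is not intersected at this z (z outside [0.5, 24]); Taking the first minus the rest: none of the subtracted shapes is present at this height, so the r=9 sphere is unchanged — boundary = 14.46 mm. So its perimeter = 14.46 mm. Layer 4 is larger (28.17 vs 14.46 mm).

layer 4 (z = 1.2 mm)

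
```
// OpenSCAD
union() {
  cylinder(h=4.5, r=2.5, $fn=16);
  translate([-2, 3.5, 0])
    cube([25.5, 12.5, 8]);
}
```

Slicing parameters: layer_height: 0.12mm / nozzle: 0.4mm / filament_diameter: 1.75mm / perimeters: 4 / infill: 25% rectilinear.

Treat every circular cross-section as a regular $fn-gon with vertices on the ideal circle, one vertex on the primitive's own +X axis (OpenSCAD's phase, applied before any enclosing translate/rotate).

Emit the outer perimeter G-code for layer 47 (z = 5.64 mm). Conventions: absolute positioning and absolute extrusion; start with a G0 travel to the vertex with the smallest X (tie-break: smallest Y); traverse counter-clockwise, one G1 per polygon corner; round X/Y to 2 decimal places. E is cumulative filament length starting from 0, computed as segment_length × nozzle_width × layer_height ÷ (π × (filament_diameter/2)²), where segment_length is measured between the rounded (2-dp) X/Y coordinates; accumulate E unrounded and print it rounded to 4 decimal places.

At z = 5.64 mm: the cylinder is absent (z outside [0, 4.5]); the cube at (-2, 3.5) is present — its section is the full 25.5×12.5 rectangle; Taking the union: only the 25.5×12.5 cube at (-2, 3.5) is present, so the union is just that shape — 1 connected region. The outline is a single polygon with 4 vertices. Extrusion per mm of travel: 0.4 × 0.12 / (π × 0.875²) = 0.019956. Accumulating E over each segment gives final E = 1.5167.

G0 X-2.00 Y3.50 Z5.64
G1 X23.50 Y3.50 E0.5089
G1 X23.50 Y16.00 E0.7583
G1 X-2.00 Y16.00 E1.2672
G1 X-2.00 Y3.50 E1.5167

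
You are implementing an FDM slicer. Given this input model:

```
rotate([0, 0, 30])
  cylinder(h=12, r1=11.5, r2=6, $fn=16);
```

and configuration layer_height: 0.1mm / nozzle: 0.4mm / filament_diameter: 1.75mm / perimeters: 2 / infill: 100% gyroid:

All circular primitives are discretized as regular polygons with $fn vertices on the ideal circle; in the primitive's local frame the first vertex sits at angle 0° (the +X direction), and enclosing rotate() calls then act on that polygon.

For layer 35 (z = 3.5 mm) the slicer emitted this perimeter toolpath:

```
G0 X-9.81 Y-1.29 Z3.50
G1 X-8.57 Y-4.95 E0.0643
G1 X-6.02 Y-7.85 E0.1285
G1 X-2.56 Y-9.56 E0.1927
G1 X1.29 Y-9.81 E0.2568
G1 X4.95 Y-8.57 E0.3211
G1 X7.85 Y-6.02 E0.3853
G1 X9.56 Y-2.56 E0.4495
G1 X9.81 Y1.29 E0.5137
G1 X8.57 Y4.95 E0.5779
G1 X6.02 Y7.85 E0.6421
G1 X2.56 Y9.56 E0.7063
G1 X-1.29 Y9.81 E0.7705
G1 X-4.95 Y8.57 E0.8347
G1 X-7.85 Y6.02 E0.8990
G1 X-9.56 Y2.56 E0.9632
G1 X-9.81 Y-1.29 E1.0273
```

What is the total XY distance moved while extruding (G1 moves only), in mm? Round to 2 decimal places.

Sum the Euclidean lengths of each G1 segment: total = 61.77 mm.

61.77 mm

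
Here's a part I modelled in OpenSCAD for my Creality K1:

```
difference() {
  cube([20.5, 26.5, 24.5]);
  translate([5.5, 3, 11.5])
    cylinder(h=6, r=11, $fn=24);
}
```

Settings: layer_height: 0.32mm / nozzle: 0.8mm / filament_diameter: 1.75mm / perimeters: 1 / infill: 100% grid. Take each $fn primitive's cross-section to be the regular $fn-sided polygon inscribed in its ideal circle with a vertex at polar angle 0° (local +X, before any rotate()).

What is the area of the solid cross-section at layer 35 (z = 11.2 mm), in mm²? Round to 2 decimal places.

543.25 mm²

At z = 11.2 mm: the cube is present — its section is the full 20.5×26.5 rectangle (area 543.25 mm²); the cylinder at (5.5, 3) does not reach this height (z outside [11.5, 17.5]); Taking the first minus the rest: none of the subtracted shapes is present at this height, so the 20.5×26.5 cube is unchanged — area = 543.25 mm². Overall, the cross-section is a single solid region. Net area = 543.25 mm².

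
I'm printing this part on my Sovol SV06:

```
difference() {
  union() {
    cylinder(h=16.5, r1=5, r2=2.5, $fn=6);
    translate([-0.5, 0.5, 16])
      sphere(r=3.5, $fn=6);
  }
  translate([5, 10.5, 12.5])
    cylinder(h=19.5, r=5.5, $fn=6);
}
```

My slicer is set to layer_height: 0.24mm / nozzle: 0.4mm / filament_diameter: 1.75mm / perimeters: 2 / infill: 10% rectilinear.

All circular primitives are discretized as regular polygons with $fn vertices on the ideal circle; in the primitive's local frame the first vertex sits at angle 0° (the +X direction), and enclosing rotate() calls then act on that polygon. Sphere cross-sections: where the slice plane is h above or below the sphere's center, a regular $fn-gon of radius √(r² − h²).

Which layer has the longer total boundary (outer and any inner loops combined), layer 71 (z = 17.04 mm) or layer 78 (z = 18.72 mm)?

layer 71 (z = 17.04 mm)

Layer 71 (z = 17.04): the cone does not reach this height (z outside [0, 16.5]); the r=3.5 sphere at (-0.5, 0.5) slices to a regular 6-gon of circumradius 3.342 (√(r²−h²) with h=1.04 from center) (perimeter = 2·6·3.342·sin(180°/6) = 20.05 mm); Taking the union: only the r=3.5 sphere at (-0.5, 0.5) is present, so the union is just that shape — boundary = 20.05 mm; the cylinder at (5, 10.5): section is a regular 6-gon, circumradius r=5.5 (perimeter = 2·6·5.500·sin(180°/6) = 33.00 mm); Taking the first minus the rest: starting from that combined region, the r=5.5 cylinder at (5, 10.5) misses the remaining region (no effect) — boundary = 20.05 mm. So its perimeter = 20.05 mm. Layer 78 (z = 18.72): the cone does not reach this height (z outside [0, 16.5]); the sphere at (-0.5, 0.5): section is a regular 6-gon, circumradius = √(r²−h²) = √(3.5²−2.72²) = 2.203 (perimeter = 2·6·2.203·sin(180°/6) = 13.22 mm); Combining (union): only the r=3.5 sphere at (-0.5, 0.5) is present, so the union is just that shape — boundary = 13.22 mm; the r=5.5 cylinder at (5, 10.5) contributes a regular 6-gon of circumradius 5.5 (perimeter = 2·6·5.500·sin(180°/6) = 33.00 mm); Taking the first minus the rest: starting from that combined region, the r=5.5 cylinder at (5, 10.5) misses the remaining region (no effect) — boundary = 13.22 mm. So its perimeter = 13.22 mm. Layer 71 is larger (20.05 vs 13.22 mm).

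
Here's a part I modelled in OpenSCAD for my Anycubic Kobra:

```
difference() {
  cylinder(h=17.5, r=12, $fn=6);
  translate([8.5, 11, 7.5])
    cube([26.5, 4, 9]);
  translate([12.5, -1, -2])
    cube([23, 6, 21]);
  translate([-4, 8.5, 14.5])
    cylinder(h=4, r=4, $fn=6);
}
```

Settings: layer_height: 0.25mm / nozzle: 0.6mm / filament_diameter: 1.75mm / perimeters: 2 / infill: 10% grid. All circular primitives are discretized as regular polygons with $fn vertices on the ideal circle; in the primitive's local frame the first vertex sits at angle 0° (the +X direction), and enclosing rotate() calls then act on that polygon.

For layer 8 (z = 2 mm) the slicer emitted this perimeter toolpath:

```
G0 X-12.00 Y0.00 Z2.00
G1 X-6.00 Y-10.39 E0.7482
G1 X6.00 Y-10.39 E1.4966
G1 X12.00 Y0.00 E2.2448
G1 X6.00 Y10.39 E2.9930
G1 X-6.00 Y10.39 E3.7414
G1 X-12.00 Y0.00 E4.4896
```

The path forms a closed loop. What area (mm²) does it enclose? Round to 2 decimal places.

Apply the shoelace formula to the sequence of (X, Y) vertices; enclosed area = 374.04 mm².

374.04 mm²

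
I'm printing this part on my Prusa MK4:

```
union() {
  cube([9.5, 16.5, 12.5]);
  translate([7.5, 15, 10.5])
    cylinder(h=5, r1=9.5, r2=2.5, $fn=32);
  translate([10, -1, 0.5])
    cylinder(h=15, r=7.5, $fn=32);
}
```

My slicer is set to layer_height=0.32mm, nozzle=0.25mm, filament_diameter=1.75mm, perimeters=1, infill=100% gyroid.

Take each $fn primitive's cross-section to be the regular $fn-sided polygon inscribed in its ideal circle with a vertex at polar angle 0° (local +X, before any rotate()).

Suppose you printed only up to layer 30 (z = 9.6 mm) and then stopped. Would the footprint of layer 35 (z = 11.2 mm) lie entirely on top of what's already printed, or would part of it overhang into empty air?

Compare the two slices. At z = 9.6: the cube is present — its section is the full 9.5×16.5 rectangle (area 156.75 mm²); the cone at (7.5, 15) is absent (z outside [10.5, 15.5]); the cylinder at (10, -1): section is a regular 32-gon, circumradius r=7.5 (area = (32/2)·7.500²·sin(360°/32) = 175.58 mm²); Taking the union: the regions partially overlap — summed areas 332.33 mm² minus the doubly-counted overlap 33.21 mm² gives 299.12 mm² — area = 299.12 mm². At z = 11.2: the cube (footprint 9.5×16.5) is included at this height (area 156.75 mm²); the cone at (7.5, 15) (r1=9.5→r2=2.5) has section circumradius 8.520 here — a regular 32-gon (area = (32/2)·8.520²·sin(360°/32) = 226.59 mm²); the cylinder at (10, -1): section is a regular 32-gon, circumradius r=7.5 (area = (32/2)·7.500²·sin(360°/32) = 175.58 mm²); Taking the union: the regions partially overlap — summed areas 558.92 mm² minus the doubly-counted overlap 118.27 mm² gives 440.65 mm² — area = 440.65 mm². Checking containment: at z = 11.2 the cross-section extends beyond the z = 9.6 cross-section by about 141.53 mm².

part overhangs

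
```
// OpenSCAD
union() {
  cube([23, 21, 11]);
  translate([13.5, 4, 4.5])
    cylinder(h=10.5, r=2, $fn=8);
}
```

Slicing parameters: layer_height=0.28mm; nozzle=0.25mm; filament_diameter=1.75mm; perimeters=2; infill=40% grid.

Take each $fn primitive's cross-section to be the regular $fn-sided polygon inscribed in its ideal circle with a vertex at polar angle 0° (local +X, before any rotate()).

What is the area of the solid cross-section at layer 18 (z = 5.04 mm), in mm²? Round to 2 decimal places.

At z = 5.04 mm: the cube (footprint 23×21) is included at this height (area 483.00 mm²); the r=2 cylinder at (13.5, 4) gives a regular 8-gon of circumradius 2 (constant along its height) (area = (8/2)·2.000²·sin(360°/8) = 11.31 mm²); Merging all regions: the r=2 cylinder at (13.5, 4) lies entirely inside the 23×21 cube, so the union is just the 23×21 cube — area = 483.00 mm². Overall, the cross-section is a single solid region. Net area = 483.00 mm².

483.00 mm²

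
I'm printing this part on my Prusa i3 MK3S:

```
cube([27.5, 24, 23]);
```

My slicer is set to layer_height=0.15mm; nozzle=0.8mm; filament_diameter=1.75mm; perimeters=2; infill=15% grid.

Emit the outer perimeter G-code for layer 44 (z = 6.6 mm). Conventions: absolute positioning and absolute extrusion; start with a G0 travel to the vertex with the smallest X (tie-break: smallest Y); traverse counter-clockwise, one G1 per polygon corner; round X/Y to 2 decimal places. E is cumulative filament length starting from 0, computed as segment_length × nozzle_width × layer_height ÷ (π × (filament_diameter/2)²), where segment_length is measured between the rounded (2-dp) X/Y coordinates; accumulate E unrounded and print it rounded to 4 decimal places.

At z = 6.6 mm: the 27.5×24 cube contributes its full rectangle. The outline is a single polygon with 4 vertices. Extrusion per mm of travel: 0.8 × 0.15 / (π × 0.875²) = 0.049890. Accumulating E over each segment gives final E = 5.1387.

G0 X0.00 Y0.00 Z6.60
G1 X27.50 Y0.00 E1.3720
G1 X27.50 Y24.00 E2.5693
G1 X0.00 Y24.00 E3.9413
G1 X0.00 Y0.00 E5.1387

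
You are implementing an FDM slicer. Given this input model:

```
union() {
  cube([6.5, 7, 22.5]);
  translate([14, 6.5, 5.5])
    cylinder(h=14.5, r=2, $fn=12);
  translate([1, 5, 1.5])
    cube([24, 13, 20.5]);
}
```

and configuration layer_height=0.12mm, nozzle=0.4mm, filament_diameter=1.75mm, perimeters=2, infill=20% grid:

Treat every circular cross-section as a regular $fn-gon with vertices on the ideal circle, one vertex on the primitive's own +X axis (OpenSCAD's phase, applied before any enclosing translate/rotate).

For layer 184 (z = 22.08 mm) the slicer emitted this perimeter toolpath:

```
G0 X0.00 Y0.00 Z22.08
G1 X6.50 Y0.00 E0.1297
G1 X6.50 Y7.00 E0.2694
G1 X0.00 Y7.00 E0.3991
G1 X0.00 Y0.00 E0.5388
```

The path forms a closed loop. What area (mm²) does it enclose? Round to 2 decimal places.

45.50 mm²

Apply the shoelace formula to the sequence of (X, Y) vertices; enclosed area = 45.50 mm².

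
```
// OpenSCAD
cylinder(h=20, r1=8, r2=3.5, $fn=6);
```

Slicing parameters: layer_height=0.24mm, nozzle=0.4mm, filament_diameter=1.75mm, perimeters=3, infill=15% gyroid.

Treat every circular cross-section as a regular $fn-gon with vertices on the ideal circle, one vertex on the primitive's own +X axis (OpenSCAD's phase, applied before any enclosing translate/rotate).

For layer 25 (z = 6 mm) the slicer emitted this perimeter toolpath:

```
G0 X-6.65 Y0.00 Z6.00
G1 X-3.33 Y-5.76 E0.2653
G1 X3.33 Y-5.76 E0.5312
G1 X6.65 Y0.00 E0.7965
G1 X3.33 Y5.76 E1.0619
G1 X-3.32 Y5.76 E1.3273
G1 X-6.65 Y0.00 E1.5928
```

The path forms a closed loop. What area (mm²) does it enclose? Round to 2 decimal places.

114.94 mm²

Apply the shoelace formula to the sequence of (X, Y) vertices; enclosed area = 114.94 mm².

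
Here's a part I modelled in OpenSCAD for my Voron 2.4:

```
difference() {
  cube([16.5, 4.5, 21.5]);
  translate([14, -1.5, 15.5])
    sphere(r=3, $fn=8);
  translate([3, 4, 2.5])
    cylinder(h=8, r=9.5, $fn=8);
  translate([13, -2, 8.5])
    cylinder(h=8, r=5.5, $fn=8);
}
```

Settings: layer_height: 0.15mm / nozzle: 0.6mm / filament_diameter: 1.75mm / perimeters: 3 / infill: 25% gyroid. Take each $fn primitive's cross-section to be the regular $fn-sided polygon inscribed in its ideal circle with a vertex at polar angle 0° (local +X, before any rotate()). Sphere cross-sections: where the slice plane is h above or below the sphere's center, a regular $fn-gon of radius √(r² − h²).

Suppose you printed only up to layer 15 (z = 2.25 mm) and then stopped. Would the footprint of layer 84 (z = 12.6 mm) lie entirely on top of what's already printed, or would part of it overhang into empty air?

entirely on top

Compare the two slices. At z = 2.25: the 16.5×4.5 cube contributes its full rectangle (area 74.25 mm²); the sphere at (14, -1.5) is not intersected at this z (|z−center|=13.250 > r=3); the cylinder at (3, 4) does not reach this height (z outside [2.5, 10.5]); the cylinder at (13, -2) is not intersected at this z (z outside [8.5, 16.5]); After the difference (first − rest): none of the subtracted shapes is present at this height, so the 16.5×4.5 cube is unchanged — area = 74.25 mm². At z = 12.6: the 16.5×4.5 cube contributes its full rectangle (area 74.25 mm²); the r=3 sphere at (14, -1.5) contributes a regular 8-gon of circumradius √(3²−2.9²) = 0.768 (area = (8/2)·0.768²·sin(360°/8) = 1.67 mm²); the cylinder at (3, 4) is absent (z outside [2.5, 10.5]); the cylinder at (13, -2): section is a regular 8-gon, circumradius r=5.5 (area = (8/2)·5.500²·sin(360°/8) = 85.56 mm²); Taking the first minus the rest: starting from the 16.5×4.5 cube (74.25 mm²), the r=3 sphere at (14, -1.5) misses the remaining region (no effect); the r=5.5 cylinder at (13, -2) partially overlaps it — only the 20.93 mm² overlap (of its 85.56 mm²) is removed, clipping the outline — area = 53.32 mm². Checking containment: the cross-section at z = 12.6 is a subset of the cross-section at z = 2.25.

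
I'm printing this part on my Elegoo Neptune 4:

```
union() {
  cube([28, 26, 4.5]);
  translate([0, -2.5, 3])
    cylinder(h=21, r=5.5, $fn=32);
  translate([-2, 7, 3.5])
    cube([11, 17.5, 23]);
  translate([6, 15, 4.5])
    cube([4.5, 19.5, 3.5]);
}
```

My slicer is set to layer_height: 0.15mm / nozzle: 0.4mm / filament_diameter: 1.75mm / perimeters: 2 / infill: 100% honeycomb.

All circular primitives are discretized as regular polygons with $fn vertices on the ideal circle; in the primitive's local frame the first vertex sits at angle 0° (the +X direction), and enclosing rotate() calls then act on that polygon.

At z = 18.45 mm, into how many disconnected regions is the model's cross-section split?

2

At z = 18.45 mm: the cube is not intersected at this z (z outside [0, 4.5]); the r=5.5 cylinder at (0, -2.5) gives a regular 32-gon of circumradius 5.5 (constant along its height); the cube at (-2, 7) (footprint 11×17.5) is included at this height; the cube at (6, 15) is not intersected at this z (z outside [4.5, 8]); Taking the union: the 2 present regions are separate (no shared area or edge), so areas and boundary lengths simply add and each stays a separate island — 2 connected regions. The result has 2 disconnected regions.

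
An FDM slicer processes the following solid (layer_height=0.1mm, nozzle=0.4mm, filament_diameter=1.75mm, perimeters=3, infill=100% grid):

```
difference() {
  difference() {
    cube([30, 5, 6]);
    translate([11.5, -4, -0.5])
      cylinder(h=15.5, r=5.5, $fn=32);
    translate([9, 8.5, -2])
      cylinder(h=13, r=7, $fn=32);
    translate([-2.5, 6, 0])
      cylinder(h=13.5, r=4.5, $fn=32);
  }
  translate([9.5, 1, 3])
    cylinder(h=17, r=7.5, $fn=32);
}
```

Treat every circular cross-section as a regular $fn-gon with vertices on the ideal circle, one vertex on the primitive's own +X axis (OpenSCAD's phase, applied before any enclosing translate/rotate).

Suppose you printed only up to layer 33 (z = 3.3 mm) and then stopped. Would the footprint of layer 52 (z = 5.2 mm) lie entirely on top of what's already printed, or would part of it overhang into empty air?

Compare the two slices. At z = 3.3: the cube (footprint 30×5) is included at this height (area 150.00 mm²); the r=5.5 cylinder at (11.5, -4) gives a regular 32-gon of circumradius 5.5 (constant along its height) (area = (32/2)·5.500²·sin(360°/32) = 94.42 mm²); the cylinder at (9, 8.5): section is a regular 32-gon, circumradius r=7 (area = (32/2)·7.000²·sin(360°/32) = 152.95 mm²); the cylinder at (-2.5, 6): section is a regular 32-gon, circumradius r=4.5 (area = (32/2)·4.500²·sin(360°/32) = 63.21 mm²); Taking the first minus the rest: starting from the 30×5 cube (150.00 mm²), the r=5.5 cylinder at (11.5, -4) partially overlaps it — only the 7.63 mm² overlap (of its 94.42 mm²) is removed, clipping the outline; the r=7 cylinder at (9, 8.5) partially overlaps it — only the 29.77 mm² overlap (of its 152.95 mm²) is removed, clipping the outline; the r=4.5 cylinder at (-2.5, 6) partially overlaps it — only the 3.25 mm² overlap (of its 63.21 mm²) is removed, clipping the outline — area = 109.35 mm²; the cylinder at (9.5, 1): section is a regular 32-gon, circumradius r=7.5 (area = (32/2)·7.500²·sin(360°/32) = 175.58 mm²); After the difference (first − rest): starting from the result so far (109.35 mm²), the r=7.5 cylinder at (9.5, 1) partially overlaps it — only the 34.33 mm² overlap (of its 175.58 mm²) is removed, clipping the outline — area = 75.02 mm². At z = 5.2: the cube (footprint 30×5) is included at this height (area 150.00 mm²); the r=5.5 cylinder at (11.5, -4) gives a regular 32-gon of circumradius 5.5 (constant along its height) (area = (32/2)·5.500²·sin(360°/32) = 94.42 mm²); the r=7 cylinder at (9, 8.5) contributes a regular 32-gon of circumradius 7 (area = (32/2)·7.000²·sin(360°/32) = 152.95 mm²); the r=4.5 cylinder at (-2.5, 6) contributes a regular 32-gon of circumradius 4.5 (area = (32/2)·4.500²·sin(360°/32) = 63.21 mm²); Subtracting the remaining from the first: starting from the 30×5 cube (150.00 mm²), the r=5.5 cylinder at (11.5, -4) partially overlaps it — only the 7.63 mm² overlap (of its 94.42 mm²) is removed, clipping the outline; the r=7 cylinder at (9, 8.5) partially overlaps it — only the 29.77 mm² overlap (of its 152.95 mm²) is removed, clipping the outline; the r=4.5 cylinder at (-2.5, 6) partially overlaps it — only the 3.25 mm² overlap (of its 63.21 mm²) is removed, clipping the outline — area = 109.35 mm²; the r=7.5 cylinder at (9.5, 1) gives a regular 32-gon of circumradius 7.5 (constant along its height) (area = (32/2)·7.500²·sin(360°/32) = 175.58 mm²); Subtracting the remaining from the first: starting from the result so far (109.35 mm²), the r=7.5 cylinder at (9.5, 1) partially overlaps it — only the 34.33 mm² overlap (of its 175.58 mm²) is removed, clipping the outline — area = 75.02 mm². Checking containment: the cross-section at z = 5.2 is a subset of the cross-section at z = 3.3.

entirely on top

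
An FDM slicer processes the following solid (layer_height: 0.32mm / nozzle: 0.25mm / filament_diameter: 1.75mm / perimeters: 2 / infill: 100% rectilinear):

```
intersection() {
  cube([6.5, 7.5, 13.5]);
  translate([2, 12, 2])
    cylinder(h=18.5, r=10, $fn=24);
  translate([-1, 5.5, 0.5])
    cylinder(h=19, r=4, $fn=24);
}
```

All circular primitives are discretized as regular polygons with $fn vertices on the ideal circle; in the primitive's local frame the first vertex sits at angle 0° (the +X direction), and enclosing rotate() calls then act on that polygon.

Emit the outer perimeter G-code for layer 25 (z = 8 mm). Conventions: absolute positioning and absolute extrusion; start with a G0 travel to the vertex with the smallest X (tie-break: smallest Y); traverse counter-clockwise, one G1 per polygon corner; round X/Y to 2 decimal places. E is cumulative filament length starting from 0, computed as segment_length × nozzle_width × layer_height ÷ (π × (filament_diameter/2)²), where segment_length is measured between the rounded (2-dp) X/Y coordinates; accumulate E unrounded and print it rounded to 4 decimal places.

G0 X0.00 Y2.26 Z8.00
G1 X1.11 Y2.12 E0.0372
G1 X1.83 Y2.67 E0.0673
G1 X2.46 Y3.50 E0.1020
G1 X2.86 Y4.46 E0.1366
G1 X3.00 Y5.50 E0.1715
G1 X2.86 Y6.54 E0.2064
G1 X2.46 Y7.50 E0.2410
G1 X0.00 Y7.50 E0.3228
G1 X0.00 Y2.26 E0.4971

At z = 8 mm: the cube is present — its section is the full 6.5×7.5 rectangle; the r=10 cylinder at (2, 12) contributes a regular 24-gon of circumradius 10; the r=4 cylinder at (-1, 5.5) contributes a regular 24-gon of circumradius 4; After intersecting: the r=10 cylinder at (2, 12) partially overlaps the 6.5×7.5 cube; clipping to the common part keeps 33.64 mm²; the r=4 cylinder at (-1, 5.5) partially overlaps the running intersection; clipping to the common part keeps 13.72 mm² — 1 connected region. The outline is a single polygon with 9 vertices. Extrusion per mm of travel: 0.25 × 0.32 / (π × 0.875²) = 0.033260. Accumulating E over each segment gives final E = 0.4971.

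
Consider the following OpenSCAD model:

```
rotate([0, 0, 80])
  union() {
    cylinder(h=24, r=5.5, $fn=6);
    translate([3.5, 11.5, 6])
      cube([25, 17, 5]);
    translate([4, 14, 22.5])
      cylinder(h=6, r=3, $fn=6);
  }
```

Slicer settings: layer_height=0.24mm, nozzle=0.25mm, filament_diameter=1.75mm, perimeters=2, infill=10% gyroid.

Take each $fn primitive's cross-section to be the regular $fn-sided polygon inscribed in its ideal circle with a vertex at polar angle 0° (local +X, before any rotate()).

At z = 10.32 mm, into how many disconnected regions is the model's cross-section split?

2

At z = 10.32 mm: the cylinder: section is a regular 6-gon, circumradius r=5.5; the cube at (3.5, 11.5) is present — its section is the full 25×17 rectangle; the cylinder at (4, 14) is absent (z outside [22.5, 28.5]); Combining (union): the 2 present regions are separate (no shared area or edge), so areas and boundary lengths simply add and each stays a separate island — 2 connected regions; (whole slice rotated 80° about Z — lengths, areas and connectivity unchanged). The result has 2 disconnected regions.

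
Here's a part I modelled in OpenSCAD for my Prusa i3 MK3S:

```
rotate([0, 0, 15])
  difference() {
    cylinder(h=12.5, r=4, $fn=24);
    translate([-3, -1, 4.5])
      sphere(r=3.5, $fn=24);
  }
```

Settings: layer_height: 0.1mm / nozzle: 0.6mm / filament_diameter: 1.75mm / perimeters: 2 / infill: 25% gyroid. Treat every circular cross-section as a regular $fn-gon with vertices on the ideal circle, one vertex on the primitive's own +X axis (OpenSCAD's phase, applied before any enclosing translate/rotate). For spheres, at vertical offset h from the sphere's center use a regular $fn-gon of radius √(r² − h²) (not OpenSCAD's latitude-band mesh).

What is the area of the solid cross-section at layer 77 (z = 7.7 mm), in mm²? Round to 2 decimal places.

44.56 mm²

At z = 7.7 mm: the cylinder: section is a regular 24-gon, circumradius r=4 (area = (24/2)·4.000²·sin(360°/24) = 49.69 mm²); the r=3.5 sphere at (-3, -1) slices to a regular 24-gon of circumradius 1.418 (√(r²−h²) with h=3.2 from center) (area = (24/2)·1.418²·sin(360°/24) = 6.24 mm²); Subtracting the remaining from the first: starting from the r=4 cylinder (49.69 mm²), the r=3.5 sphere at (-3, -1) partially overlaps it — only the 5.13 mm² overlap (of its 6.24 mm²) is removed, clipping the outline — area = 44.56 mm²; (whole slice rotated 15° about Z — lengths, areas and connectivity unchanged). Overall, the cross-section is a single solid region. Net area = 44.56 mm².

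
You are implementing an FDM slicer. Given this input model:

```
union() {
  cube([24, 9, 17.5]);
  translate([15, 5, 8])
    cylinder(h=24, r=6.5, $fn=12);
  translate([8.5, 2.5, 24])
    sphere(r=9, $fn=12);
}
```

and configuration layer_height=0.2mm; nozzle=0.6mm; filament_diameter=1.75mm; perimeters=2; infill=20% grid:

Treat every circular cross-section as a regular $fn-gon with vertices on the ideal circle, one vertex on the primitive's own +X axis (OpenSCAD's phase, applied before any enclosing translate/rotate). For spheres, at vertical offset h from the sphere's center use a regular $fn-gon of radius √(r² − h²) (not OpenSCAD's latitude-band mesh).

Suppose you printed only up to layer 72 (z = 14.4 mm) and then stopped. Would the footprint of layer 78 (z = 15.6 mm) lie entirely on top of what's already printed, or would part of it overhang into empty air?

Compare the two slices. At z = 14.4: the 24×9 cube contributes its full rectangle (area 216.00 mm²); the r=6.5 cylinder at (15, 5) gives a regular 12-gon of circumradius 6.5 (constant along its height) (area = (12/2)·6.500²·sin(360°/12) = 126.75 mm²); the sphere at (8.5, 2.5) is absent (|z−center|=9.600 > r=9); Taking the union: the regions partially overlap — summed areas 342.75 mm² minus the doubly-counted overlap 103.36 mm² gives 239.39 mm² — area = 239.39 mm². At z = 15.6: the cube is present — its section is the full 24×9 rectangle (area 216.00 mm²); the r=6.5 cylinder at (15, 5) contributes a regular 12-gon of circumradius 6.5 (area = (12/2)·6.500²·sin(360°/12) = 126.75 mm²); the sphere at (8.5, 2.5): section is a regular 12-gon, circumradius = √(r²−h²) = √(9²−8.4²) = 3.231 (area = (12/2)·3.231²·sin(360°/12) = 31.32 mm²); Taking the union: the regions partially overlap — summed areas 374.07 mm² minus the doubly-counted overlap 132.93 mm² gives 241.14 mm² — area = 241.14 mm². Checking containment: at z = 15.6 the cross-section extends beyond the z = 14.4 cross-section by about 1.75 mm².

part overhangs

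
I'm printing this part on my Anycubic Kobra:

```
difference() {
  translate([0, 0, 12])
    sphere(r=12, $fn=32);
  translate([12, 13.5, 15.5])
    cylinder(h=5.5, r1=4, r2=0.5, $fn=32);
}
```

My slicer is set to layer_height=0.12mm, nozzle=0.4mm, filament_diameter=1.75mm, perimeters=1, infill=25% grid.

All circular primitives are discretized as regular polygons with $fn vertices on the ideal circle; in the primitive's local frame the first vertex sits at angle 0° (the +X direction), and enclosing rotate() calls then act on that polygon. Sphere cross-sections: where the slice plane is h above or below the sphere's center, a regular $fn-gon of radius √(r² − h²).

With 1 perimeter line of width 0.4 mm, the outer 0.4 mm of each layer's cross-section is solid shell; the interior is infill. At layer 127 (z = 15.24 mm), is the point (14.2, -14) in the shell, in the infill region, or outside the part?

outside

At z = 15.24 mm: the r=12 sphere contributes a regular 32-gon of circumradius √(12²−3.24²) = 11.554; the cone at (12, 13.5) is absent (z outside [15.5, 21]); Subtracting the remaining from the first: none of the subtracted shapes is present at this height, so the r=12 sphere is unchanged — 1 connected region. Overall, the cross-section is a single solid region. The nearest boundary edge runs (6.42, -9.61)→(8.17, -8.17); distance from the point to it = 8.39 mm. The point is not inside any of the regions above, so it lies outside the cross-section (8.39 mm from the nearest boundary).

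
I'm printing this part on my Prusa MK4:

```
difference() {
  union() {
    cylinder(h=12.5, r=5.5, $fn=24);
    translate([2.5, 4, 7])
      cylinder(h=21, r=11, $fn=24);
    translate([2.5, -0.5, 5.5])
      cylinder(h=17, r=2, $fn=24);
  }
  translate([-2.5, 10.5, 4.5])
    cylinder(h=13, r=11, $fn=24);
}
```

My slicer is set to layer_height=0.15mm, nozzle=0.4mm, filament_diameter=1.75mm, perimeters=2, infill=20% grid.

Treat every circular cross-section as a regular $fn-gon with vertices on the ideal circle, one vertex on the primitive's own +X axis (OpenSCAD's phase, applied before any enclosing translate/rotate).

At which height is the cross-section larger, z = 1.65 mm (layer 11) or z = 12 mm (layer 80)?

Layer 11 (z = 1.65): the r=5.5 cylinder contributes a regular 24-gon of circumradius 5.5 (area = (24/2)·5.500²·sin(360°/24) = 93.95 mm²); the cylinder at (2.5, 4) is not intersected at this z (z outside [7, 28]); the cylinder at (2.5, -0.5) does not reach this height (z outside [5.5, 22.5]); Merging all regions: only the r=5.5 cylinder is present, so the union is just that shape — area = 93.95 mm²; the cylinder at (-2.5, 10.5) does not reach this height (z outside [4.5, 17.5]); After the difference (first − rest): none of the subtracted shapes is present at this height, so that combined region is unchanged — area = 93.95 mm². So its area = 93.95 mm². Layer 80 (z = 12): the cylinder: section is a regular 24-gon, circumradius r=5.5 (area = (24/2)·5.500²·sin(360°/24) = 93.95 mm²); the r=11 cylinder at (2.5, 4) gives a regular 24-gon of circumradius 11 (constant along its height) (area = (24/2)·11.000²·sin(360°/24) = 375.81 mm²); the cylinder at (2.5, -0.5): section is a regular 24-gon, circumradius r=2 (area = (24/2)·2.000²·sin(360°/24) = 12.42 mm²); Combining (union): the regions partially overlap — summed areas 482.18 mm² minus the doubly-counted overlap 106.37 mm² gives 375.81 mm² — area = 375.81 mm²; the cylinder at (-2.5, 10.5): section is a regular 24-gon, circumradius r=11 (area = (24/2)·11.000²·sin(360°/24) = 375.81 mm²); After the difference (first − rest): starting from that combined region (375.81 mm²), the r=11 cylinder at (-2.5, 10.5) partially overlaps it — only the 200.74 mm² overlap (of its 375.81 mm²) is removed, clipping the outline — area = 175.07 mm². So its area = 175.07 mm². Layer 80 is larger (175.07 vs 93.95 mm²).

layer 80 (z = 12 mm)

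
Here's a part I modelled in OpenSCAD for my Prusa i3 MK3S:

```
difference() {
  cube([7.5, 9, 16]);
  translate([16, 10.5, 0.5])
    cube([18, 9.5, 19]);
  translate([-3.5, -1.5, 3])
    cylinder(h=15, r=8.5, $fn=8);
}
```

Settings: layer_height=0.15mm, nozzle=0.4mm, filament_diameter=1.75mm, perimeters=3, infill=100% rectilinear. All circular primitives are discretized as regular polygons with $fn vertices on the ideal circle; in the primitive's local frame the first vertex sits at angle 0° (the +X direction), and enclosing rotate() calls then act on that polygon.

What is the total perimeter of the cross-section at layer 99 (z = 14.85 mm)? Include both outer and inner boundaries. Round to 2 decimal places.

30.67 mm

At z = 14.85 mm: the cube is present — its section is the full 7.5×9 rectangle (perimeter 33.00 mm); the cube at (16, 10.5) is present — its section is the full 18×9.5 rectangle (perimeter 55.00 mm); the r=8.5 cylinder at (-3.5, -1.5) gives a regular 8-gon of circumradius 8.5 (constant along its height) (perimeter = 2·8·8.500·sin(180°/8) = 52.04 mm); After the difference (first − rest): starting from the 7.5×9 cube, the 18×9.5 cube at (16, 10.5) misses the remaining region (no effect); the r=8.5 cylinder at (-3.5, -1.5) partially overlaps it — only the 16.84 mm² overlap (of its 204.35 mm²) is removed, clipping the outline — boundary = 30.67 mm. Overall, the cross-section is a single solid region. Total boundary length (outer) = 30.67 mm.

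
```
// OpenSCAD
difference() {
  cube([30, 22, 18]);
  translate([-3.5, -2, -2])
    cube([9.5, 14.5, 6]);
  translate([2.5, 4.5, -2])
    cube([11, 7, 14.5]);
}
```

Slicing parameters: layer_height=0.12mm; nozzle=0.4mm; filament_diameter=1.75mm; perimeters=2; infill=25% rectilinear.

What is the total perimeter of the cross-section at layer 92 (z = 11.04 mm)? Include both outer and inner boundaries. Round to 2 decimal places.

140.00 mm

At z = 11.04 mm: the cube is present — its section is the full 30×22 rectangle (perimeter 104.00 mm); the cube at (-3.5, -2) does not reach this height (z outside [-2, 4]); the cube at (2.5, 4.5) is present — its section is the full 11×7 rectangle (perimeter 36.00 mm); Taking the first minus the rest: starting from the 30×22 cube, the 11×7 cube at (2.5, 4.5) lies wholly inside it (removes its full 77.00 mm² and its 36.00 mm outline becomes a hole wall) — boundary (outer + 1 inner loop) = 140.00 mm. Overall, the cross-section is one region with 1 hole. Total boundary length (outer + inner) = 140.00 mm.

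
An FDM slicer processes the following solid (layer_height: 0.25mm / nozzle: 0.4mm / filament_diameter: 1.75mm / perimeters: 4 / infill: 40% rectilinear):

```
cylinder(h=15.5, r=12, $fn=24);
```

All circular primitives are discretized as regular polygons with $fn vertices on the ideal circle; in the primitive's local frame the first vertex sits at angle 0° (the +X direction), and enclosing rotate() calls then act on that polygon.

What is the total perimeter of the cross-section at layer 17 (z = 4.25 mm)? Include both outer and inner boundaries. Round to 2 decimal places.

At z = 4.25 mm: the r=12 cylinder gives a regular 24-gon of circumradius 12 (constant along its height) (perimeter = 2·24·12.000·sin(180°/24) = 75.18 mm). Overall, the cross-section is a single solid region. Total boundary length (outer) = 75.18 mm.

75.18 mm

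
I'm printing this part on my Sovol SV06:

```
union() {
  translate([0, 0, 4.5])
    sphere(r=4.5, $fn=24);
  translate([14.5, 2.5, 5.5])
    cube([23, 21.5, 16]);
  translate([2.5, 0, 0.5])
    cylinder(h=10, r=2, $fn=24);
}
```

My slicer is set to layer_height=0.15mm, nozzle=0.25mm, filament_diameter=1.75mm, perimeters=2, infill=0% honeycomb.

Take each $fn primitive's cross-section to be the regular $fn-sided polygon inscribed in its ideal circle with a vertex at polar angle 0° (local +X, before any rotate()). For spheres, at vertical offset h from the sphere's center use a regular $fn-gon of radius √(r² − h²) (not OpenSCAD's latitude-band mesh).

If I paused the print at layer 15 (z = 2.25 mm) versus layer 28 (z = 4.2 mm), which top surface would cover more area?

layer 28 (z = 4.2 mm)

Layer 15 (z = 2.25): the sphere: section is a regular 24-gon, circumradius = √(r²−h²) = √(4.5²−2.25²) = 3.897 (area = (24/2)·3.897²·sin(360°/24) = 47.17 mm²); the cube at (14.5, 2.5) is absent (z outside [5.5, 21.5]); the cylinder at (2.5, 0): section is a regular 24-gon, circumradius r=2 (area = (24/2)·2.000²·sin(360°/24) = 12.42 mm²); Combining (union): the regions partially overlap — summed areas 59.59 mm² minus the doubly-counted overlap 10.85 mm² gives 48.75 mm² — area = 48.75 mm². So its area = 48.75 mm². Layer 28 (z = 4.2): the r=4.5 sphere contributes a regular 24-gon of circumradius √(4.5²−0.3²) = 4.490 (area = (24/2)·4.490²·sin(360°/24) = 62.61 mm²); the cube at (14.5, 2.5) is not intersected at this z (z outside [5.5, 21.5]); the cylinder at (2.5, 0): section is a regular 24-gon, circumradius r=2 (area = (24/2)·2.000²·sin(360°/24) = 12.42 mm²); Merging all regions: the regions partially overlap — summed areas 75.04 mm² minus the doubly-counted overlap 12.41 mm² gives 62.62 mm² — area = 62.62 mm². So its area = 62.62 mm². Layer 28 is larger (62.62 vs 48.75 mm²).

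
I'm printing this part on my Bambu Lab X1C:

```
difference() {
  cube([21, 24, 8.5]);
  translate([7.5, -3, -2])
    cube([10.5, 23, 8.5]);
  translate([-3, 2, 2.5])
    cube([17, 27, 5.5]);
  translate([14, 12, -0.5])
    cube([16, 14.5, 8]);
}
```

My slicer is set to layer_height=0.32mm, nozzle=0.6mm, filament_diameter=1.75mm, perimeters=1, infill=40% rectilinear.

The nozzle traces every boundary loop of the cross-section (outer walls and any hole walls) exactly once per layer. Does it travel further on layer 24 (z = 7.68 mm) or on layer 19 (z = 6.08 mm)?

Layer 24 (z = 7.68): the cube is present — its section is the full 21×24 rectangle (perimeter 90.00 mm); the cube at (7.5, -3) does not reach this height (z outside [-2, 6.5]); the cube at (-3, 2) is present — its section is the full 17×27 rectangle (perimeter 88.00 mm); the cube at (14, 12) is absent (z outside [-0.5, 7.5]); Taking the first minus the rest: starting from the 21×24 cube, the 17×27 cube at (-3, 2) partially overlaps it — only the 308.00 mm² overlap (of its 459.00 mm²) is removed, clipping the outline — boundary = 90.00 mm. So its perimeter = 90.00 mm. Layer 19 (z = 6.08): the cube (footprint 21×24) is included at this height (perimeter 90.00 mm); the cube at (7.5, -3) is present — its section is the full 10.5×23 rectangle (perimeter 67.00 mm); the 17×27 cube at (-3, 2) contributes its full rectangle (perimeter 88.00 mm); the 16×14.5 cube at (14, 12) contributes its full rectangle (perimeter 61.00 mm); Subtracting the remaining from the first: starting from the 21×24 cube, the 10.5×23 cube at (7.5, -3) partially overlaps it — only the 210.00 mm² overlap (of its 241.50 mm²) is removed, clipping the outline; the 17×27 cube at (-3, 2) partially overlaps it — only the 191.00 mm² overlap (of its 459.00 mm²) is removed, clipping the outline; the 16×14.5 cube at (14, 12) partially overlaps it — only the 52.00 mm² overlap (of its 232.00 mm²) is removed, clipping the outline — boundary = 49.00 mm. So its perimeter = 49.00 mm. Layer 24 is larger (90.00 vs 49.00 mm).

layer 24 (z = 7.68 mm)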